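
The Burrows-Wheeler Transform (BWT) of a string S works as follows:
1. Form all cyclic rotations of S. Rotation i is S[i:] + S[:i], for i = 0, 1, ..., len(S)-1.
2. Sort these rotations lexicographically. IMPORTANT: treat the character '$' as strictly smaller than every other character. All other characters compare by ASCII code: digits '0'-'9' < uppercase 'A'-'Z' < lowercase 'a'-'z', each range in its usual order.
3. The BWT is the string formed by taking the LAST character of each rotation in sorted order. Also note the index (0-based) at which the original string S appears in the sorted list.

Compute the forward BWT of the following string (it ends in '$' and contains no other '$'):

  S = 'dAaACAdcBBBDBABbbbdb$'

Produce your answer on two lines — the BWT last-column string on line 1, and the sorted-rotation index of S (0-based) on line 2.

All 21 rotations (rotation i = S[i:]+S[:i]):
  rot[0] = dAaACAdcBBBDBABbbbdb$
  rot[1] = AaACAdcBBBDBABbbbdb$d
  rot[2] = aACAdcBBBDBABbbbdb$dA
  rot[3] = ACAdcBBBDBABbbbdb$dAa
  rot[4] = CAdcBBBDBABbbbdb$dAaA
  rot[5] = AdcBBBDBABbbbdb$dAaAC
  rot[6] = dcBBBDBABbbbdb$dAaACA
  rot[7] = cBBBDBABbbbdb$dAaACAd
  rot[8] = BBBDBABbbbdb$dAaACAdc
  rot[9] = BBDBABbbbdb$dAaACAdcB
  rot[10] = BDBABbbbdb$dAaACAdcBB
  rot[11] = DBABbbbdb$dAaACAdcBBB
  rot[12] = BABbbbdb$dAaACAdcBBBD
  rot[13] = ABbbbdb$dAaACAdcBBBDB
  rot[14] = Bbbbdb$dAaACAdcBBBDBA
  rot[15] = bbbdb$dAaACAdcBBBDBAB
  rot[16] = bbdb$dAaACAdcBBBDBABb
  rot[17] = bdb$dAaACAdcBBBDBABbb
  rot[18] = db$dAaACAdcBBBDBABbbb
  rot[19] = b$dAaACAdcBBBDBABbbbd
  rot[20] = $dAaACAdcBBBDBABbbbdb
Sorted (with $ < everything):
  sorted[0] = $dAaACAdcBBBDBABbbbdb  (last char: 'b')
  sorted[1] = ABbbbdb$dAaACAdcBBBDB  (last char: 'B')
  sorted[2] = ACAdcBBBDBABbbbdb$dAa  (last char: 'a')
  sorted[3] = AaACAdcBBBDBABbbbdb$d  (last char: 'd')
  sorted[4] = AdcBBBDBABbbbdb$dAaAC  (last char: 'C')
  sorted[5] = BABbbbdb$dAaACAdcBBBD  (last char: 'D')
  sorted[6] = BBBDBABbbbdb$dAaACAdc  (last char: 'c')
  sorted[7] = BBDBABbbbdb$dAaACAdcB  (last char: 'B')
  sorted[8] = BDBABbbbdb$dAaACAdcBB  (last char: 'B')
  sorted[9] = Bbbbdb$dAaACAdcBBBDBA  (last char: 'A')
  sorted[10] = CAdcBBBDBABbbbdb$dAaA  (last char: 'A')
  sorted[11] = DBABbbbdb$dAaACAdcBBB  (last char: 'B')
  sorted[12] = aACAdcBBBDBABbbbdb$dA  (last char: 'A')
  sorted[13] = b$dAaACAdcBBBDBABbbbd  (last char: 'd')
  sorted[14] = bbbdb$dAaACAdcBBBDBAB  (last char: 'B')
  sorted[15] = bbdb$dAaACAdcBBBDBABb  (last char: 'b')
  sorted[16] = bdb$dAaACAdcBBBDBABbb  (last char: 'b')
  sorted[17] = cBBBDBABbbbdb$dAaACAd  (last char: 'd')
  sorted[18] = dAaACAdcBBBDBABbbbdb$  (last char: '$')
  sorted[19] = db$dAaACAdcBBBDBABbbb  (last char: 'b')
  sorted[20] = dcBBBDBABbbbdb$dAaACA  (last char: 'A')
Last column: bBadCDcBBAABAdBbbd$bA
Original string S is at sorted index 18

Answer: bBadCDcBBAABAdBbbd$bA
18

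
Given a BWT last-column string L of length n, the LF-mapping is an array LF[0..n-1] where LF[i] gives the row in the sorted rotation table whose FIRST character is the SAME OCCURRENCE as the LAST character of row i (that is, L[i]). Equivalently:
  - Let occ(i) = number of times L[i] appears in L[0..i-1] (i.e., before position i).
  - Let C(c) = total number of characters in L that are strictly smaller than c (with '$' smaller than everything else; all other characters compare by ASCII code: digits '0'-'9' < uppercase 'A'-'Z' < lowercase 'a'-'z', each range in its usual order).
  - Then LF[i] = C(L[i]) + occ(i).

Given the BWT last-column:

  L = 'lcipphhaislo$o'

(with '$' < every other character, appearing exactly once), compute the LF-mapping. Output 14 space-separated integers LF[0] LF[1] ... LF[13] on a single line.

Char counts: '$':1, 'a':1, 'c':1, 'h':2, 'i':2, 'l':2, 'o':2, 'p':2, 's':1
C (first-col start): C('$')=0, C('a')=1, C('c')=2, C('h')=3, C('i')=5, C('l')=7, C('o')=9, C('p')=11, C('s')=13
L[0]='l': occ=0, LF[0]=C('l')+0=7+0=7
L[1]='c': occ=0, LF[1]=C('c')+0=2+0=2
L[2]='i': occ=0, LF[2]=C('i')+0=5+0=5
L[3]='p': occ=0, LF[3]=C('p')+0=11+0=11
L[4]='p': occ=1, LF[4]=C('p')+1=11+1=12
L[5]='h': occ=0, LF[5]=C('h')+0=3+0=3
L[6]='h': occ=1, LF[6]=C('h')+1=3+1=4
L[7]='a': occ=0, LF[7]=C('a')+0=1+0=1
L[8]='i': occ=1, LF[8]=C('i')+1=5+1=6
L[9]='s': occ=0, LF[9]=C('s')+0=13+0=13
L[10]='l': occ=1, LF[10]=C('l')+1=7+1=8
L[11]='o': occ=0, LF[11]=C('o')+0=9+0=9
L[12]='$': occ=0, LF[12]=C('$')+0=0+0=0
L[13]='o': occ=1, LF[13]=C('o')+1=9+1=10

Answer: 7 2 5 11 12 3 4 1 6 13 8 9 0 10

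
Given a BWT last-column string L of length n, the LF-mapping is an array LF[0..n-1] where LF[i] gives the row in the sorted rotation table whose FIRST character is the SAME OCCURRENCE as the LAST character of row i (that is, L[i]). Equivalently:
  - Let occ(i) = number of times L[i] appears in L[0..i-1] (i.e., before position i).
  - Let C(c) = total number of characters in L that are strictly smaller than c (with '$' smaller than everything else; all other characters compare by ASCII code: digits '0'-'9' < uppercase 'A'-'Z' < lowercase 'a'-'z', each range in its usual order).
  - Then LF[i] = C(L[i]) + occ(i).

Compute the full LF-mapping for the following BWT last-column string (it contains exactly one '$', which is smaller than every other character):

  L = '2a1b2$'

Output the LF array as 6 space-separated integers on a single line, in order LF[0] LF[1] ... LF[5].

Char counts: '$':1, '1':1, '2':2, 'a':1, 'b':1
C (first-col start): C('$')=0, C('1')=1, C('2')=2, C('a')=4, C('b')=5
L[0]='2': occ=0, LF[0]=C('2')+0=2+0=2
L[1]='a': occ=0, LF[1]=C('a')+0=4+0=4
L[2]='1': occ=0, LF[2]=C('1')+0=1+0=1
L[3]='b': occ=0, LF[3]=C('b')+0=5+0=5
L[4]='2': occ=1, LF[4]=C('2')+1=2+1=3
L[5]='$': occ=0, LF[5]=C('$')+0=0+0=0

Answer: 2 4 1 5 3 0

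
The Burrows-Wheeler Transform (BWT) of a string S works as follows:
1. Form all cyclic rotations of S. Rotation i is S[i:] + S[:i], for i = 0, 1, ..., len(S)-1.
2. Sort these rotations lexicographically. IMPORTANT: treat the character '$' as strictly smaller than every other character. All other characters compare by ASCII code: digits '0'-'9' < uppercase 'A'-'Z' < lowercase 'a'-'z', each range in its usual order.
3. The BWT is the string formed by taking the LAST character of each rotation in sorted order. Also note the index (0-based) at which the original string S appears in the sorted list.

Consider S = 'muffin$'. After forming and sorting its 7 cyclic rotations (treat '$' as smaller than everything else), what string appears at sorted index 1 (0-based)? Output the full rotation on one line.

Answer: ffin$mu

Derivation:
All 7 rotations (rotation i = S[i:]+S[:i]):
  rot[0] = muffin$
  rot[1] = uffin$m
  rot[2] = ffin$mu
  rot[3] = fin$muf
  rot[4] = in$muff
  rot[5] = n$muffi
  rot[6] = $muffin
Sorted (with $ < everything):
  sorted[0] = $muffin
  sorted[1] = ffin$mu
  sorted[2] = fin$muf
  sorted[3] = in$muff
  sorted[4] = muffin$
  sorted[5] = n$muffi
  sorted[6] = uffin$m
sorted[1] = ffin$mu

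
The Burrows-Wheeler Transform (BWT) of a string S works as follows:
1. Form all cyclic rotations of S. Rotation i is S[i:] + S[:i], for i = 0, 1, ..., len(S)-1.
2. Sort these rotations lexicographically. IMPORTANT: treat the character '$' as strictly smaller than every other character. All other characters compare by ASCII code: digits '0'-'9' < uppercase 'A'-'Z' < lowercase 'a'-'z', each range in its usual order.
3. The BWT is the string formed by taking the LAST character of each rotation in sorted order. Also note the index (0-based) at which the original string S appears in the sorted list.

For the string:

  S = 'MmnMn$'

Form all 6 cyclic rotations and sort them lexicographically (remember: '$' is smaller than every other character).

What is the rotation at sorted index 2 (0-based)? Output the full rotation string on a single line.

All 6 rotations (rotation i = S[i:]+S[:i]):
  rot[0] = MmnMn$
  rot[1] = mnMn$M
  rot[2] = nMn$Mm
  rot[3] = Mn$Mmn
  rot[4] = n$MmnM
  rot[5] = $MmnMn
Sorted (with $ < everything):
  sorted[0] = $MmnMn
  sorted[1] = MmnMn$
  sorted[2] = Mn$Mmn
  sorted[3] = mnMn$M
  sorted[4] = n$MmnM
  sorted[5] = nMn$Mm
sorted[2] = Mn$Mmn

Answer: Mn$Mmn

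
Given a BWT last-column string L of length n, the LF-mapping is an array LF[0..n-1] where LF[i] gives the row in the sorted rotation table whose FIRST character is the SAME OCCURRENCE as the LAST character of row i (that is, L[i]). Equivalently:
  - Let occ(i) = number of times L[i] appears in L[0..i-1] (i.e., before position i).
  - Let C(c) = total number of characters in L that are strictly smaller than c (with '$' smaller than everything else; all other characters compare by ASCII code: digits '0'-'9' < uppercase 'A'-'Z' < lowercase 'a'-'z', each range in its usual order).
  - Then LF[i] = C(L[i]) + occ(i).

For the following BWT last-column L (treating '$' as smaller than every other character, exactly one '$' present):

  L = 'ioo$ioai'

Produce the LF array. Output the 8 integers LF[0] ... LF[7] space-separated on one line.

Char counts: '$':1, 'a':1, 'i':3, 'o':3
C (first-col start): C('$')=0, C('a')=1, C('i')=2, C('o')=5
L[0]='i': occ=0, LF[0]=C('i')+0=2+0=2
L[1]='o': occ=0, LF[1]=C('o')+0=5+0=5
L[2]='o': occ=1, LF[2]=C('o')+1=5+1=6
L[3]='$': occ=0, LF[3]=C('$')+0=0+0=0
L[4]='i': occ=1, LF[4]=C('i')+1=2+1=3
L[5]='o': occ=2, LF[5]=C('o')+2=5+2=7
L[6]='a': occ=0, LF[6]=C('a')+0=1+0=1
L[7]='i': occ=2, LF[7]=C('i')+2=2+2=4

Answer: 2 5 6 0 3 7 1 4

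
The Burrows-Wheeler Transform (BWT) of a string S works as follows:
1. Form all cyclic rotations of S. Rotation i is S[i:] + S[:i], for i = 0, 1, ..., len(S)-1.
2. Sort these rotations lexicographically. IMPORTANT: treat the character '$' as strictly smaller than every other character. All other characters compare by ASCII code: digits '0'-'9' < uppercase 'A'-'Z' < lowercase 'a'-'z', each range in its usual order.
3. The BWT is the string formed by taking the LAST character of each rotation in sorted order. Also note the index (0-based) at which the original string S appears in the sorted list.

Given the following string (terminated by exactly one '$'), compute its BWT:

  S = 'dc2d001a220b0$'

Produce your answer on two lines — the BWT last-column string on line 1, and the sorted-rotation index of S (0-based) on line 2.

Answer: 0bd0202ac10d2$
13

Derivation:
All 14 rotations (rotation i = S[i:]+S[:i]):
  rot[0] = dc2d001a220b0$
  rot[1] = c2d001a220b0$d
  rot[2] = 2d001a220b0$dc
  rot[3] = d001a220b0$dc2
  rot[4] = 001a220b0$dc2d
  rot[5] = 01a220b0$dc2d0
  rot[6] = 1a220b0$dc2d00
  rot[7] = a220b0$dc2d001
  rot[8] = 220b0$dc2d001a
  rot[9] = 20b0$dc2d001a2
  rot[10] = 0b0$dc2d001a22
  rot[11] = b0$dc2d001a220
  rot[12] = 0$dc2d001a220b
  rot[13] = $dc2d001a220b0
Sorted (with $ < everything):
  sorted[0] = $dc2d001a220b0  (last char: '0')
  sorted[1] = 0$dc2d001a220b  (last char: 'b')
  sorted[2] = 001a220b0$dc2d  (last char: 'd')
  sorted[3] = 01a220b0$dc2d0  (last char: '0')
  sorted[4] = 0b0$dc2d001a22  (last char: '2')
  sorted[5] = 1a220b0$dc2d00  (last char: '0')
  sorted[6] = 20b0$dc2d001a2  (last char: '2')
  sorted[7] = 220b0$dc2d001a  (last char: 'a')
  sorted[8] = 2d001a220b0$dc  (last char: 'c')
  sorted[9] = a220b0$dc2d001  (last char: '1')
  sorted[10] = b0$dc2d001a220  (last char: '0')
  sorted[11] = c2d001a220b0$d  (last char: 'd')
  sorted[12] = d001a220b0$dc2  (last char: '2')
  sorted[13] = dc2d001a220b0$  (last char: '$')
Last column: 0bd0202ac10d2$
Original string S is at sorted index 13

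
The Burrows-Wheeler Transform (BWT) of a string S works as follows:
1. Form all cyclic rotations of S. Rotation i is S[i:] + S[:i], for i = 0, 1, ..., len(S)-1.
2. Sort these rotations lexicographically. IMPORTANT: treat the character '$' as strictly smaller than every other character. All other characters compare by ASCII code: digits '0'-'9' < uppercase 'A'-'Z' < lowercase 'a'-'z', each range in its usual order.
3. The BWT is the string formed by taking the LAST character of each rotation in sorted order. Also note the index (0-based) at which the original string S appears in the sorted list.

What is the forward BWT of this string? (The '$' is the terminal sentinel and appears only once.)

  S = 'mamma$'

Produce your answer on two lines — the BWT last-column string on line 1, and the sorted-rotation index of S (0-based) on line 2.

Answer: ammm$a
4

Derivation:
All 6 rotations (rotation i = S[i:]+S[:i]):
  rot[0] = mamma$
  rot[1] = amma$m
  rot[2] = mma$ma
  rot[3] = ma$mam
  rot[4] = a$mamm
  rot[5] = $mamma
Sorted (with $ < everything):
  sorted[0] = $mamma  (last char: 'a')
  sorted[1] = a$mamm  (last char: 'm')
  sorted[2] = amma$m  (last char: 'm')
  sorted[3] = ma$mam  (last char: 'm')
  sorted[4] = mamma$  (last char: '$')
  sorted[5] = mma$ma  (last char: 'a')
Last column: ammm$a
Original string S is at sorted index 4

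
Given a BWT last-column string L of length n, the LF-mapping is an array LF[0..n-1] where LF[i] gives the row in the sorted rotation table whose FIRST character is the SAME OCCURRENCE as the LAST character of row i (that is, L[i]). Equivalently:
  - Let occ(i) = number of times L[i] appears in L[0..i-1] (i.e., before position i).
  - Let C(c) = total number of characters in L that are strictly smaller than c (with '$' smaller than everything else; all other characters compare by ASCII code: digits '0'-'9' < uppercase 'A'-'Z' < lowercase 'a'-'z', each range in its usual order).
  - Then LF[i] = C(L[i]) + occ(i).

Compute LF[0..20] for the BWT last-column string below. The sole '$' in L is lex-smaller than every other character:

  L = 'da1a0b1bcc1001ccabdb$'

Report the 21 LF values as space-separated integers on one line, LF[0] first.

Answer: 19 8 4 9 1 11 5 12 15 16 6 2 3 7 17 18 10 13 20 14 0

Derivation:
Char counts: '$':1, '0':3, '1':4, 'a':3, 'b':4, 'c':4, 'd':2
C (first-col start): C('$')=0, C('0')=1, C('1')=4, C('a')=8, C('b')=11, C('c')=15, C('d')=19
L[0]='d': occ=0, LF[0]=C('d')+0=19+0=19
L[1]='a': occ=0, LF[1]=C('a')+0=8+0=8
L[2]='1': occ=0, LF[2]=C('1')+0=4+0=4
L[3]='a': occ=1, LF[3]=C('a')+1=8+1=9
L[4]='0': occ=0, LF[4]=C('0')+0=1+0=1
L[5]='b': occ=0, LF[5]=C('b')+0=11+0=11
L[6]='1': occ=1, LF[6]=C('1')+1=4+1=5
L[7]='b': occ=1, LF[7]=C('b')+1=11+1=12
L[8]='c': occ=0, LF[8]=C('c')+0=15+0=15
L[9]='c': occ=1, LF[9]=C('c')+1=15+1=16
L[10]='1': occ=2, LF[10]=C('1')+2=4+2=6
L[11]='0': occ=1, LF[11]=C('0')+1=1+1=2
L[12]='0': occ=2, LF[12]=C('0')+2=1+2=3
L[13]='1': occ=3, LF[13]=C('1')+3=4+3=7
L[14]='c': occ=2, LF[14]=C('c')+2=15+2=17
L[15]='c': occ=3, LF[15]=C('c')+3=15+3=18
L[16]='a': occ=2, LF[16]=C('a')+2=8+2=10
L[17]='b': occ=2, LF[17]=C('b')+2=11+2=13
L[18]='d': occ=1, LF[18]=C('d')+1=19+1=20
L[19]='b': occ=3, LF[19]=C('b')+3=11+3=14
L[20]='$': occ=0, LF[20]=C('$')+0=0+0=0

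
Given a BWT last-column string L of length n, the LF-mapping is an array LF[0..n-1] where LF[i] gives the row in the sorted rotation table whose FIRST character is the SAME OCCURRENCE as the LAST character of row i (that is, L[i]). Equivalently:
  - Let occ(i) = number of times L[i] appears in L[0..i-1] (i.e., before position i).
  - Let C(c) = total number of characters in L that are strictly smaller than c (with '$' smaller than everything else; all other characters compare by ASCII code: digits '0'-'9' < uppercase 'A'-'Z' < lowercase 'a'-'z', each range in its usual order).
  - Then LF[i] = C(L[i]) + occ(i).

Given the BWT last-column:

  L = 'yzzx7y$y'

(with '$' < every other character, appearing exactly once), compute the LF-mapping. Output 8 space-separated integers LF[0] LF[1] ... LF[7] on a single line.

Answer: 3 6 7 2 1 4 0 5

Derivation:
Char counts: '$':1, '7':1, 'x':1, 'y':3, 'z':2
C (first-col start): C('$')=0, C('7')=1, C('x')=2, C('y')=3, C('z')=6
L[0]='y': occ=0, LF[0]=C('y')+0=3+0=3
L[1]='z': occ=0, LF[1]=C('z')+0=6+0=6
L[2]='z': occ=1, LF[2]=C('z')+1=6+1=7
L[3]='x': occ=0, LF[3]=C('x')+0=2+0=2
L[4]='7': occ=0, LF[4]=C('7')+0=1+0=1
L[5]='y': occ=1, LF[5]=C('y')+1=3+1=4
L[6]='$': occ=0, LF[6]=C('$')+0=0+0=0
L[7]='y': occ=2, LF[7]=C('y')+2=3+2=5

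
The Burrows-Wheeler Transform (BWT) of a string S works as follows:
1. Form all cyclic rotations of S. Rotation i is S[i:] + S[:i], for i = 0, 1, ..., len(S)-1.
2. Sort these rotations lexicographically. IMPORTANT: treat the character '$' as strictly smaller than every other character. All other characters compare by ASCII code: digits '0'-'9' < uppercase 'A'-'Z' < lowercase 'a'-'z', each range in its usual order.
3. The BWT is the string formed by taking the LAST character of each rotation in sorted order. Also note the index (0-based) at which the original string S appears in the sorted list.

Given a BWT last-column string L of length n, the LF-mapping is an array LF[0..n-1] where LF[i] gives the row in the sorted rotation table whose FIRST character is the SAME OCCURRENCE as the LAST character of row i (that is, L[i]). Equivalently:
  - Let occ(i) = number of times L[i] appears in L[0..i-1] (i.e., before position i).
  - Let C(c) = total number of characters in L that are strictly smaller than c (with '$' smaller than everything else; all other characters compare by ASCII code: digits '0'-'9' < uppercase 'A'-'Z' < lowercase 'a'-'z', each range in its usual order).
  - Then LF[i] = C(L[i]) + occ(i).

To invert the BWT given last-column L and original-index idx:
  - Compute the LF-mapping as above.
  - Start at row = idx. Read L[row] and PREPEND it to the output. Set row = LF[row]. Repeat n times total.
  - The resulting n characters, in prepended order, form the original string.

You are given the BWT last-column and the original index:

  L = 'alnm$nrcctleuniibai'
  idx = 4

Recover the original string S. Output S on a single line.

LF mapping: 1 10 13 12 0 14 16 4 5 17 11 6 18 15 7 8 3 2 9
Walk LF starting at row 4, prepending L[row]:
  step 1: row=4, L[4]='$', prepend. Next row=LF[4]=0
  step 2: row=0, L[0]='a', prepend. Next row=LF[0]=1
  step 3: row=1, L[1]='l', prepend. Next row=LF[1]=10
  step 4: row=10, L[10]='l', prepend. Next row=LF[10]=11
  step 5: row=11, L[11]='e', prepend. Next row=LF[11]=6
  step 6: row=6, L[6]='r', prepend. Next row=LF[6]=16
  step 7: row=16, L[16]='b', prepend. Next row=LF[16]=3
  step 8: row=3, L[3]='m', prepend. Next row=LF[3]=12
  step 9: row=12, L[12]='u', prepend. Next row=LF[12]=18
  step 10: row=18, L[18]='i', prepend. Next row=LF[18]=9
  step 11: row=9, L[9]='t', prepend. Next row=LF[9]=17
  step 12: row=17, L[17]='a', prepend. Next row=LF[17]=2
  step 13: row=2, L[2]='n', prepend. Next row=LF[2]=13
  step 14: row=13, L[13]='n', prepend. Next row=LF[13]=15
  step 15: row=15, L[15]='i', prepend. Next row=LF[15]=8
  step 16: row=8, L[8]='c', prepend. Next row=LF[8]=5
  step 17: row=5, L[5]='n', prepend. Next row=LF[5]=14
  step 18: row=14, L[14]='i', prepend. Next row=LF[14]=7
  step 19: row=7, L[7]='c', prepend. Next row=LF[7]=4
Reversed output: cincinnatiumbrella$

Answer: cincinnatiumbrella$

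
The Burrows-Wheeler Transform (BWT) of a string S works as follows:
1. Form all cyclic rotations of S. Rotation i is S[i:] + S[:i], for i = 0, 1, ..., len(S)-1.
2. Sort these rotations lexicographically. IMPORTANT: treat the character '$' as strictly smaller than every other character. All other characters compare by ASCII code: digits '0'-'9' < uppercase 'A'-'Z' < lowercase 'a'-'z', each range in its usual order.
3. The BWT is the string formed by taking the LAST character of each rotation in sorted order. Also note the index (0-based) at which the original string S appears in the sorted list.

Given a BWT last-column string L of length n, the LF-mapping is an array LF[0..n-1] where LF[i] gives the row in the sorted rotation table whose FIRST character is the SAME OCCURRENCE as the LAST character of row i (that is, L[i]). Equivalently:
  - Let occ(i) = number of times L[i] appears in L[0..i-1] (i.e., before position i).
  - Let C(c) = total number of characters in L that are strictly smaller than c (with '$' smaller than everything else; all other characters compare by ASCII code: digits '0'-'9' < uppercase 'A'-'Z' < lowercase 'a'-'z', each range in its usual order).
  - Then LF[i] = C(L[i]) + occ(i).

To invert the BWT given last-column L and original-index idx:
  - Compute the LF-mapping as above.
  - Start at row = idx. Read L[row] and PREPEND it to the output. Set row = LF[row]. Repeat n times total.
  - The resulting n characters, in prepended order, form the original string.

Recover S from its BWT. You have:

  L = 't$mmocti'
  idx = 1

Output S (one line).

Answer: committ$

Derivation:
LF mapping: 6 0 3 4 5 1 7 2
Walk LF starting at row 1, prepending L[row]:
  step 1: row=1, L[1]='$', prepend. Next row=LF[1]=0
  step 2: row=0, L[0]='t', prepend. Next row=LF[0]=6
  step 3: row=6, L[6]='t', prepend. Next row=LF[6]=7
  step 4: row=7, L[7]='i', prepend. Next row=LF[7]=2
  step 5: row=2, L[2]='m', prepend. Next row=LF[2]=3
  step 6: row=3, L[3]='m', prepend. Next row=LF[3]=4
  step 7: row=4, L[4]='o', prepend. Next row=LF[4]=5
  step 8: row=5, L[5]='c', prepend. Next row=LF[5]=1
Reversed output: committ$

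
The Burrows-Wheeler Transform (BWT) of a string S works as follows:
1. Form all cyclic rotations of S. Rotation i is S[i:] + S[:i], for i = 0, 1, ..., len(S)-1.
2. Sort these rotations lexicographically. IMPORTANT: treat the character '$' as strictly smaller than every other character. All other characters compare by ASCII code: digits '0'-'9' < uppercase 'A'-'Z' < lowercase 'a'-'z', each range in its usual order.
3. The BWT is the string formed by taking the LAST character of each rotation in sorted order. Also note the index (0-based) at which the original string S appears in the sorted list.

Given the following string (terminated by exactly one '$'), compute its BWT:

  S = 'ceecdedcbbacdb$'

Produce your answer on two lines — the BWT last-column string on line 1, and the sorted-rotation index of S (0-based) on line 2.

Answer: bbdbcdae$cecedc
8

Derivation:
All 15 rotations (rotation i = S[i:]+S[:i]):
  rot[0] = ceecdedcbbacdb$
  rot[1] = eecdedcbbacdb$c
  rot[2] = ecdedcbbacdb$ce
  rot[3] = cdedcbbacdb$cee
  rot[4] = dedcbbacdb$ceec
  rot[5] = edcbbacdb$ceecd
  rot[6] = dcbbacdb$ceecde
  rot[7] = cbbacdb$ceecded
  rot[8] = bbacdb$ceecdedc
  rot[9] = bacdb$ceecdedcb
  rot[10] = acdb$ceecdedcbb
  rot[11] = cdb$ceecdedcbba
  rot[12] = db$ceecdedcbbac
  rot[13] = b$ceecdedcbbacd
  rot[14] = $ceecdedcbbacdb
Sorted (with $ < everything):
  sorted[0] = $ceecdedcbbacdb  (last char: 'b')
  sorted[1] = acdb$ceecdedcbb  (last char: 'b')
  sorted[2] = b$ceecdedcbbacd  (last char: 'd')
  sorted[3] = bacdb$ceecdedcb  (last char: 'b')
  sorted[4] = bbacdb$ceecdedc  (last char: 'c')
  sorted[5] = cbbacdb$ceecded  (last char: 'd')
  sorted[6] = cdb$ceecdedcbba  (last char: 'a')
  sorted[7] = cdedcbbacdb$cee  (last char: 'e')
  sorted[8] = ceecdedcbbacdb$  (last char: '$')
  sorted[9] = db$ceecdedcbbac  (last char: 'c')
  sorted[10] = dcbbacdb$ceecde  (last char: 'e')
  sorted[11] = dedcbbacdb$ceec  (last char: 'c')
  sorted[12] = ecdedcbbacdb$ce  (last char: 'e')
  sorted[13] = edcbbacdb$ceecd  (last char: 'd')
  sorted[14] = eecdedcbbacdb$c  (last char: 'c')
Last column: bbdbcdae$cecedc
Original string S is at sorted index 8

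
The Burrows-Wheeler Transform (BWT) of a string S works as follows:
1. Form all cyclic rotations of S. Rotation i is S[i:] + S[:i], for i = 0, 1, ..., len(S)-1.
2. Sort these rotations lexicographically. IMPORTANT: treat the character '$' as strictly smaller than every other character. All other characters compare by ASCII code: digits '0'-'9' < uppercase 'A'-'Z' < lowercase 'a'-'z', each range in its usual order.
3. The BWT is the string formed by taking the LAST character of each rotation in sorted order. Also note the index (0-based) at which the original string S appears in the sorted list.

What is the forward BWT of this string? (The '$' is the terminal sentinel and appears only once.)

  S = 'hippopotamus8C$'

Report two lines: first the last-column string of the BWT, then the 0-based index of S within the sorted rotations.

Answer: Cs8t$happpoiuom
4

Derivation:
All 15 rotations (rotation i = S[i:]+S[:i]):
  rot[0] = hippopotamus8C$
  rot[1] = ippopotamus8C$h
  rot[2] = ppopotamus8C$hi
  rot[3] = popotamus8C$hip
  rot[4] = opotamus8C$hipp
  rot[5] = potamus8C$hippo
  rot[6] = otamus8C$hippop
  rot[7] = tamus8C$hippopo
  rot[8] = amus8C$hippopot
  rot[9] = mus8C$hippopota
  rot[10] = us8C$hippopotam
  rot[11] = s8C$hippopotamu
  rot[12] = 8C$hippopotamus
  rot[13] = C$hippopotamus8
  rot[14] = $hippopotamus8C
Sorted (with $ < everything):
  sorted[0] = $hippopotamus8C  (last char: 'C')
  sorted[1] = 8C$hippopotamus  (last char: 's')
  sorted[2] = C$hippopotamus8  (last char: '8')
  sorted[3] = amus8C$hippopot  (last char: 't')
  sorted[4] = hippopotamus8C$  (last char: '$')
  sorted[5] = ippopotamus8C$h  (last char: 'h')
  sorted[6] = mus8C$hippopota  (last char: 'a')
  sorted[7] = opotamus8C$hipp  (last char: 'p')
  sorted[8] = otamus8C$hippop  (last char: 'p')
  sorted[9] = popotamus8C$hip  (last char: 'p')
  sorted[10] = potamus8C$hippo  (last char: 'o')
  sorted[11] = ppopotamus8C$hi  (last char: 'i')
  sorted[12] = s8C$hippopotamu  (last char: 'u')
  sorted[13] = tamus8C$hippopo  (last char: 'o')
  sorted[14] = us8C$hippopotam  (last char: 'm')
Last column: Cs8t$happpoiuom
Original string S is at sorted index 4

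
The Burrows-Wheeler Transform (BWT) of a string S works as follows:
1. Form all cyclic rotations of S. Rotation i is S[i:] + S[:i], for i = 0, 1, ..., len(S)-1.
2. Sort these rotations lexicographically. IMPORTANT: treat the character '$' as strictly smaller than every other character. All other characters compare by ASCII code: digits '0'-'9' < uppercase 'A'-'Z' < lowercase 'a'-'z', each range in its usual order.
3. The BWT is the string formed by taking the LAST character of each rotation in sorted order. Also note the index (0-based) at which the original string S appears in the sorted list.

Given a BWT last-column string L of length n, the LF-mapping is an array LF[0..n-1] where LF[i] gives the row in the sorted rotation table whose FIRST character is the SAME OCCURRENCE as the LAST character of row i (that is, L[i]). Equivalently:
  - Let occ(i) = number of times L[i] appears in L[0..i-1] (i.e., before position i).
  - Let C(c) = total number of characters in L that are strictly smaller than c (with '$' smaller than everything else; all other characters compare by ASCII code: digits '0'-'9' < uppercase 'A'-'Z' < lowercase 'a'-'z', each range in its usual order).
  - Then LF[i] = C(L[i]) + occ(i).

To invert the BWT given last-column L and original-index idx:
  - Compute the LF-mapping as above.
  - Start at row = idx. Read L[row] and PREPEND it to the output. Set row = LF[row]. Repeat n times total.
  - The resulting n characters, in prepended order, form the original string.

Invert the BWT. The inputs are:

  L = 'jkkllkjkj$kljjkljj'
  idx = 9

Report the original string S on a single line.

Answer: kjjlkjlljkkjkljkj$

Derivation:
LF mapping: 1 8 9 14 15 10 2 11 3 0 12 16 4 5 13 17 6 7
Walk LF starting at row 9, prepending L[row]:
  step 1: row=9, L[9]='$', prepend. Next row=LF[9]=0
  step 2: row=0, L[0]='j', prepend. Next row=LF[0]=1
  step 3: row=1, L[1]='k', prepend. Next row=LF[1]=8
  step 4: row=8, L[8]='j', prepend. Next row=LF[8]=3
  step 5: row=3, L[3]='l', prepend. Next row=LF[3]=14
  step 6: row=14, L[14]='k', prepend. Next row=LF[14]=13
  step 7: row=13, L[13]='j', prepend. Next row=LF[13]=5
  step 8: row=5, L[5]='k', prepend. Next row=LF[5]=10
  step 9: row=10, L[10]='k', prepend. Next row=LF[10]=12
  step 10: row=12, L[12]='j', prepend. Next row=LF[12]=4
  step 11: row=4, L[4]='l', prepend. Next row=LF[4]=15
  step 12: row=15, L[15]='l', prepend. Next row=LF[15]=17
  step 13: row=17, L[17]='j', prepend. Next row=LF[17]=7
  step 14: row=7, L[7]='k', prepend. Next row=LF[7]=11
  step 15: row=11, L[11]='l', prepend. Next row=LF[11]=16
  step 16: row=16, L[16]='j', prepend. Next row=LF[16]=6
  step 17: row=6, L[6]='j', prepend. Next row=LF[6]=2
  step 18: row=2, L[2]='k', prepend. Next row=LF[2]=9
Reversed output: kjjlkjlljkkjkljkj$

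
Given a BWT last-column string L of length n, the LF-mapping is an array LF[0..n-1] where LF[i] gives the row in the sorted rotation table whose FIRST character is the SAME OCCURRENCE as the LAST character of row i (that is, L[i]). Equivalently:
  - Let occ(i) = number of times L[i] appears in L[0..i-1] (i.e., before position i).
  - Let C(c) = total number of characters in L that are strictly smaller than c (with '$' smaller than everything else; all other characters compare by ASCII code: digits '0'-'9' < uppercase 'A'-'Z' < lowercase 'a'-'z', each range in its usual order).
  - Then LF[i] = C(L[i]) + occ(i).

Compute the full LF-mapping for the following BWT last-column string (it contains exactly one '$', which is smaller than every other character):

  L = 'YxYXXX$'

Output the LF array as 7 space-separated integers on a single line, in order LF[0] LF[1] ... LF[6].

Answer: 4 6 5 1 2 3 0

Derivation:
Char counts: '$':1, 'X':3, 'Y':2, 'x':1
C (first-col start): C('$')=0, C('X')=1, C('Y')=4, C('x')=6
L[0]='Y': occ=0, LF[0]=C('Y')+0=4+0=4
L[1]='x': occ=0, LF[1]=C('x')+0=6+0=6
L[2]='Y': occ=1, LF[2]=C('Y')+1=4+1=5
L[3]='X': occ=0, LF[3]=C('X')+0=1+0=1
L[4]='X': occ=1, LF[4]=C('X')+1=1+1=2
L[5]='X': occ=2, LF[5]=C('X')+2=1+2=3
L[6]='$': occ=0, LF[6]=C('$')+0=0+0=0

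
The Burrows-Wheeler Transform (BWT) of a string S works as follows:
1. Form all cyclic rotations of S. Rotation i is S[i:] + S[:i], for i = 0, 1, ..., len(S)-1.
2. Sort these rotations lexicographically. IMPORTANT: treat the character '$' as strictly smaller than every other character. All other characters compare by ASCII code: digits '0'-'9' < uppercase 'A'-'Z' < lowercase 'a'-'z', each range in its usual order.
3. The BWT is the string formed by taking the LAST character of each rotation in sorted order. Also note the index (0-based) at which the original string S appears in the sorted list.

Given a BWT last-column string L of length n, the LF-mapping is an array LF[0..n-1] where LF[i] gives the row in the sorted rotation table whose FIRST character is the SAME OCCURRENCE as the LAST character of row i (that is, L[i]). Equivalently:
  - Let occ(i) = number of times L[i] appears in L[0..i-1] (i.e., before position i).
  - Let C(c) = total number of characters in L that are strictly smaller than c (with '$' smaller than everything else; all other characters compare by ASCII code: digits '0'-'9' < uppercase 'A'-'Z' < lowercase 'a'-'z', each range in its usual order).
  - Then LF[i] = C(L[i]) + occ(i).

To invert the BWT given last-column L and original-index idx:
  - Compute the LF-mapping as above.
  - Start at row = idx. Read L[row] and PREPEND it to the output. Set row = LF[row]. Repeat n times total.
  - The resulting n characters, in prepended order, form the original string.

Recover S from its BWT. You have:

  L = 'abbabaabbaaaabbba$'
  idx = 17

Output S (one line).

LF mapping: 1 10 11 2 12 3 4 13 14 5 6 7 8 15 16 17 9 0
Walk LF starting at row 17, prepending L[row]:
  step 1: row=17, L[17]='$', prepend. Next row=LF[17]=0
  step 2: row=0, L[0]='a', prepend. Next row=LF[0]=1
  step 3: row=1, L[1]='b', prepend. Next row=LF[1]=10
  step 4: row=10, L[10]='a', prepend. Next row=LF[10]=6
  step 5: row=6, L[6]='a', prepend. Next row=LF[6]=4
  step 6: row=4, L[4]='b', prepend. Next row=LF[4]=12
  step 7: row=12, L[12]='a', prepend. Next row=LF[12]=8
  step 8: row=8, L[8]='b', prepend. Next row=LF[8]=14
  step 9: row=14, L[14]='b', prepend. Next row=LF[14]=16
  step 10: row=16, L[16]='a', prepend. Next row=LF[16]=9
  step 11: row=9, L[9]='a', prepend. Next row=LF[9]=5
  step 12: row=5, L[5]='a', prepend. Next row=LF[5]=3
  step 13: row=3, L[3]='a', prepend. Next row=LF[3]=2
  step 14: row=2, L[2]='b', prepend. Next row=LF[2]=11
  step 15: row=11, L[11]='a', prepend. Next row=LF[11]=7
  step 16: row=7, L[7]='b', prepend. Next row=LF[7]=13
  step 17: row=13, L[13]='b', prepend. Next row=LF[13]=15
  step 18: row=15, L[15]='b', prepend. Next row=LF[15]=17
Reversed output: bbbabaaaabbabaaba$

Answer: bbbabaaaabbabaaba$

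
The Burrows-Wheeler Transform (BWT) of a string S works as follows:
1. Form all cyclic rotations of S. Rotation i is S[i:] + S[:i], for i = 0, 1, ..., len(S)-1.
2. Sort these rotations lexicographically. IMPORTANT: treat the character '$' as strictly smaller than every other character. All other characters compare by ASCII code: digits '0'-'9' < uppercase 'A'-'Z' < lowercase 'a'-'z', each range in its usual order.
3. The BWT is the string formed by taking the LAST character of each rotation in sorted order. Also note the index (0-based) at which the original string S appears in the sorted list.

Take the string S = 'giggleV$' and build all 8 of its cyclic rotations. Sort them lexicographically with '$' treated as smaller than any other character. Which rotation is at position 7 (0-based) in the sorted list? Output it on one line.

Answer: leV$gigg

Derivation:
All 8 rotations (rotation i = S[i:]+S[:i]):
  rot[0] = giggleV$
  rot[1] = iggleV$g
  rot[2] = ggleV$gi
  rot[3] = gleV$gig
  rot[4] = leV$gigg
  rot[5] = eV$giggl
  rot[6] = V$giggle
  rot[7] = $giggleV
Sorted (with $ < everything):
  sorted[0] = $giggleV
  sorted[1] = V$giggle
  sorted[2] = eV$giggl
  sorted[3] = ggleV$gi
  sorted[4] = giggleV$
  sorted[5] = gleV$gig
  sorted[6] = iggleV$g
  sorted[7] = leV$gigg
sorted[7] = leV$gigg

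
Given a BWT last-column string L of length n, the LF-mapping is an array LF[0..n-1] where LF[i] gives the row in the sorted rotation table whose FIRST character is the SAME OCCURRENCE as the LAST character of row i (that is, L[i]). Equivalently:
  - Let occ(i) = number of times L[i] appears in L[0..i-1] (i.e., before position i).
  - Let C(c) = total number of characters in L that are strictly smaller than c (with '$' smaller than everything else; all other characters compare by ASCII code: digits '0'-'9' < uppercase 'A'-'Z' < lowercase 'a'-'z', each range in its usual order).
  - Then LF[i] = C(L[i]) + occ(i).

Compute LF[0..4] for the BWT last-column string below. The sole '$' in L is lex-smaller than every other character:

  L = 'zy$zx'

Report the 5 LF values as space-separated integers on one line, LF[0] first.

Char counts: '$':1, 'x':1, 'y':1, 'z':2
C (first-col start): C('$')=0, C('x')=1, C('y')=2, C('z')=3
L[0]='z': occ=0, LF[0]=C('z')+0=3+0=3
L[1]='y': occ=0, LF[1]=C('y')+0=2+0=2
L[2]='$': occ=0, LF[2]=C('$')+0=0+0=0
L[3]='z': occ=1, LF[3]=C('z')+1=3+1=4
L[4]='x': occ=0, LF[4]=C('x')+0=1+0=1

Answer: 3 2 0 4 1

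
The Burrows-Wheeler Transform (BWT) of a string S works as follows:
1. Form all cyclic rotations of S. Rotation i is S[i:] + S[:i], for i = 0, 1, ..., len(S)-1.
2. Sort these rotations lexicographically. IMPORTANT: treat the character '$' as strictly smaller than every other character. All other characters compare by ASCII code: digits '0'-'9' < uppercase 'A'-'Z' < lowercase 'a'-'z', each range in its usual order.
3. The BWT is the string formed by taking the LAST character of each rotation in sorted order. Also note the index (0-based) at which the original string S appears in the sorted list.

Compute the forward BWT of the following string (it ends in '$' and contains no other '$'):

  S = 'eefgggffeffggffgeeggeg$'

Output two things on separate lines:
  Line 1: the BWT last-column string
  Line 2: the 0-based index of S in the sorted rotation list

All 23 rotations (rotation i = S[i:]+S[:i]):
  rot[0] = eefgggffeffggffgeeggeg$
  rot[1] = efgggffeffggffgeeggeg$e
  rot[2] = fgggffeffggffgeeggeg$ee
  rot[3] = gggffeffggffgeeggeg$eef
  rot[4] = ggffeffggffgeeggeg$eefg
  rot[5] = gffeffggffgeeggeg$eefgg
  rot[6] = ffeffggffgeeggeg$eefggg
  rot[7] = feffggffgeeggeg$eefgggf
  rot[8] = effggffgeeggeg$eefgggff
  rot[9] = ffggffgeeggeg$eefgggffe
  rot[10] = fggffgeeggeg$eefgggffef
  rot[11] = ggffgeeggeg$eefgggffeff
  rot[12] = gffgeeggeg$eefgggffeffg
  rot[13] = ffgeeggeg$eefgggffeffgg
  rot[14] = fgeeggeg$eefgggffeffggf
  rot[15] = geeggeg$eefgggffeffggff
  rot[16] = eeggeg$eefgggffeffggffg
  rot[17] = eggeg$eefgggffeffggffge
  rot[18] = ggeg$eefgggffeffggffgee
  rot[19] = geg$eefgggffeffggffgeeg
  rot[20] = eg$eefgggffeffggffgeegg
  rot[21] = g$eefgggffeffggffgeegge
  rot[22] = $eefgggffeffggffgeeggeg
Sorted (with $ < everything):
  sorted[0] = $eefgggffeffggffgeeggeg  (last char: 'g')
  sorted[1] = eefgggffeffggffgeeggeg$  (last char: '$')
  sorted[2] = eeggeg$eefgggffeffggffg  (last char: 'g')
  sorted[3] = effggffgeeggeg$eefgggff  (last char: 'f')
  sorted[4] = efgggffeffggffgeeggeg$e  (last char: 'e')
  sorted[5] = eg$eefgggffeffggffgeegg  (last char: 'g')
  sorted[6] = eggeg$eefgggffeffggffge  (last char: 'e')
  sorted[7] = feffggffgeeggeg$eefgggf  (last char: 'f')
  sorted[8] = ffeffggffgeeggeg$eefggg  (last char: 'g')
  sorted[9] = ffgeeggeg$eefgggffeffgg  (last char: 'g')
  sorted[10] = ffggffgeeggeg$eefgggffe  (last char: 'e')
  sorted[11] = fgeeggeg$eefgggffeffggf  (last char: 'f')
  sorted[12] = fggffgeeggeg$eefgggffef  (last char: 'f')
  sorted[13] = fgggffeffggffgeeggeg$ee  (last char: 'e')
  sorted[14] = g$eefgggffeffggffgeegge  (last char: 'e')
  sorted[15] = geeggeg$eefgggffeffggff  (last char: 'f')
  sorted[16] = geg$eefgggffeffggffgeeg  (last char: 'g')
  sorted[17] = gffeffggffgeeggeg$eefgg  (last char: 'g')
  sorted[18] = gffgeeggeg$eefgggffeffg  (last char: 'g')
  sorted[19] = ggeg$eefgggffeffggffgee  (last char: 'e')
  sorted[20] = ggffeffggffgeeggeg$eefg  (last char: 'g')
  sorted[21] = ggffgeeggeg$eefgggffeff  (last char: 'f')
  sorted[22] = gggffeffggffgeeggeg$eef  (last char: 'f')
Last column: g$gfegefggeffeefgggegff
Original string S is at sorted index 1

Answer: g$gfegefggeffeefgggegff
1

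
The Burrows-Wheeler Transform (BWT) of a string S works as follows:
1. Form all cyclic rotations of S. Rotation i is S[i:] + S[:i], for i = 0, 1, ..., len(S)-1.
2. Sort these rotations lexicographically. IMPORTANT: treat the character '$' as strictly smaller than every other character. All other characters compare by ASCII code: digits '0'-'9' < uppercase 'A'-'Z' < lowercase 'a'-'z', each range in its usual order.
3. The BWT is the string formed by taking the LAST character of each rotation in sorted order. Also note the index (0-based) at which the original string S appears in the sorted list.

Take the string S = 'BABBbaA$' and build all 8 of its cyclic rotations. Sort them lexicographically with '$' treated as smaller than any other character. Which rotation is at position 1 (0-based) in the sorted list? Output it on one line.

Answer: A$BABBba

Derivation:
All 8 rotations (rotation i = S[i:]+S[:i]):
  rot[0] = BABBbaA$
  rot[1] = ABBbaA$B
  rot[2] = BBbaA$BA
  rot[3] = BbaA$BAB
  rot[4] = baA$BABB
  rot[5] = aA$BABBb
  rot[6] = A$BABBba
  rot[7] = $BABBbaA
Sorted (with $ < everything):
  sorted[0] = $BABBbaA
  sorted[1] = A$BABBba
  sorted[2] = ABBbaA$B
  sorted[3] = BABBbaA$
  sorted[4] = BBbaA$BA
  sorted[5] = BbaA$BAB
  sorted[6] = aA$BABBb
  sorted[7] = baA$BABB
sorted[1] = A$BABBba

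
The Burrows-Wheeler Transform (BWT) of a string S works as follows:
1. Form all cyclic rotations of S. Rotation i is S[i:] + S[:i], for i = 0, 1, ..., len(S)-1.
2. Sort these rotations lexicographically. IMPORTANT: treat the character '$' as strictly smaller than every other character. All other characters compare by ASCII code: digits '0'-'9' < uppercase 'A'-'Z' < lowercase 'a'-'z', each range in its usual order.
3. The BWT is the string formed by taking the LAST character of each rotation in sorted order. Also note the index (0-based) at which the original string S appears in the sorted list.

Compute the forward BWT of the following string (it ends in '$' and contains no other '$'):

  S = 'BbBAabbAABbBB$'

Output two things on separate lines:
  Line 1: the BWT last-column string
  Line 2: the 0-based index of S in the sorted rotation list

All 14 rotations (rotation i = S[i:]+S[:i]):
  rot[0] = BbBAabbAABbBB$
  rot[1] = bBAabbAABbBB$B
  rot[2] = BAabbAABbBB$Bb
  rot[3] = AabbAABbBB$BbB
  rot[4] = abbAABbBB$BbBA
  rot[5] = bbAABbBB$BbBAa
  rot[6] = bAABbBB$BbBAab
  rot[7] = AABbBB$BbBAabb
  rot[8] = ABbBB$BbBAabbA
  rot[9] = BbBB$BbBAabbAA
  rot[10] = bBB$BbBAabbAAB
  rot[11] = BB$BbBAabbAABb
  rot[12] = B$BbBAabbAABbB
  rot[13] = $BbBAabbAABbBB
Sorted (with $ < everything):
  sorted[0] = $BbBAabbAABbBB  (last char: 'B')
  sorted[1] = AABbBB$BbBAabb  (last char: 'b')
  sorted[2] = ABbBB$BbBAabbA  (last char: 'A')
  sorted[3] = AabbAABbBB$BbB  (last char: 'B')
  sorted[4] = B$BbBAabbAABbB  (last char: 'B')
  sorted[5] = BAabbAABbBB$Bb  (last char: 'b')
  sorted[6] = BB$BbBAabbAABb  (last char: 'b')
  sorted[7] = BbBAabbAABbBB$  (last char: '$')
  sorted[8] = BbBB$BbBAabbAA  (last char: 'A')
  sorted[9] = abbAABbBB$BbBA  (last char: 'A')
  sorted[10] = bAABbBB$BbBAab  (last char: 'b')
  sorted[11] = bBAabbAABbBB$B  (last char: 'B')
  sorted[12] = bBB$BbBAabbAAB  (last char: 'B')
  sorted[13] = bbAABbBB$BbBAa  (last char: 'a')
Last column: BbABBbb$AAbBBa
Original string S is at sorted index 7

Answer: BbABBbb$AAbBBa
7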